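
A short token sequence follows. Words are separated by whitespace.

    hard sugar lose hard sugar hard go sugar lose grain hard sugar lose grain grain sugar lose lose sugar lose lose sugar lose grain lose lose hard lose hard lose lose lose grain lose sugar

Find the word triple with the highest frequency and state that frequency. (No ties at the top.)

Trigram frequencies (highest first):
  sugar lose grain: 3
  hard sugar lose: 2
  sugar lose lose: 2
  lose lose sugar: 2
  lose sugar lose: 2
  lose grain lose: 2
  … (19 more, each ≤ 2)

"sugar lose grain", 3 times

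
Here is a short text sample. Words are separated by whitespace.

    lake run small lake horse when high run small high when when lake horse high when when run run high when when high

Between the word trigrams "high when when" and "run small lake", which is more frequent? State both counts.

"high when when": 3 occurrences
"run small lake": 1 occurrence

"high when when" (3 vs 1)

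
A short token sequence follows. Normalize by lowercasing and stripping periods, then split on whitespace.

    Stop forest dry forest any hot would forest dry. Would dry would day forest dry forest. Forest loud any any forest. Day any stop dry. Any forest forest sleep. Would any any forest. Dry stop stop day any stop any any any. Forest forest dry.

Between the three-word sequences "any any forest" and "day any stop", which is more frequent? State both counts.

"any any forest" (3 vs 2)

"any any forest": 3 occurrences
"day any stop": 2 occurrences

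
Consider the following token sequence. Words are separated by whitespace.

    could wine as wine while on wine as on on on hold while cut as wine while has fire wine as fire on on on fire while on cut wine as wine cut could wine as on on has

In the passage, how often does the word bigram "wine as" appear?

5

Scanning the 38 overlapping bigram windows for "wine as":
  position 2–3: wine as
  position 7–8: wine as
  position 20–21: wine as
  position 30–31: wine as
  position 35–36: wine as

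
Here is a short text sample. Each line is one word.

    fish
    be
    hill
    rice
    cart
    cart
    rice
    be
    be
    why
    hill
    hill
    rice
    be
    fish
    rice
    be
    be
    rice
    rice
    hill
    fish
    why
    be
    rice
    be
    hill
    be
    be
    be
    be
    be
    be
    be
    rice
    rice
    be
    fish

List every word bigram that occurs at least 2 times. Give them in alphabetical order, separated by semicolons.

Bigram counts meeting the condition (at least 2 times):
  be be: 8
  be fish: 2
  be hill: 2
  be rice: 3
  hill rice: 2
  rice be: 5
  rice rice: 2

be be; be fish; be hill; be rice; hill rice; rice be; rice rice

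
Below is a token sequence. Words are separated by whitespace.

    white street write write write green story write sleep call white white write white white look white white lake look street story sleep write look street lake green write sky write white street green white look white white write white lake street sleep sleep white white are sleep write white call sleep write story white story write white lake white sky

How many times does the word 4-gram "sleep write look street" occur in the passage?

1

Scanning the 58 overlapping 4-gram windows for "sleep write look street":
  position 23–26: sleep write look street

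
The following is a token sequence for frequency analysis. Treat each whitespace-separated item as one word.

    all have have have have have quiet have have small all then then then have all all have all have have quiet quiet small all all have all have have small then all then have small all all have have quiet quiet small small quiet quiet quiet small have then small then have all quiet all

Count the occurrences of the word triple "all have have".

4

Scanning the 54 overlapping trigram windows for "all have have":
  position 1–3: all have have
  position 19–21: all have have
  position 28–30: all have have
  position 38–40: all have have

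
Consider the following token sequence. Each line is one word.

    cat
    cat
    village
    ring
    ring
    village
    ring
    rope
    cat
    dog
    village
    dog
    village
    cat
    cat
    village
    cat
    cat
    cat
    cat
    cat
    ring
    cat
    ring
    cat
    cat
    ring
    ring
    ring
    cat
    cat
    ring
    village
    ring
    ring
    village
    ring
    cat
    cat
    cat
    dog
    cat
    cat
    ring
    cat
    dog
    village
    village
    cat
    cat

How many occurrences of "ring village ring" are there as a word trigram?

Scanning the 48 overlapping trigram windows for "ring village ring":
  position 5–7: ring village ring
  position 32–34: ring village ring
  position 35–37: ring village ring

3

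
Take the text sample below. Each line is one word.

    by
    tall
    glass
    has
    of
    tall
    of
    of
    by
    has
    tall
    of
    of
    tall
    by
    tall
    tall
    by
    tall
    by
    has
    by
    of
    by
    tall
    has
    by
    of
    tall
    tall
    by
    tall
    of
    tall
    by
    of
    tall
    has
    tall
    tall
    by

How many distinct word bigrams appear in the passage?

41 tokens → 40 bigram windows in total.
Repeated bigrams (each contributes count−1 duplicates):
  tall by: 6
  by tall: 5
  of tall: 5
  by of: 3
  tall of: 3
  tall tall: 3
  by has: 2
  has by: 2
  … (4 more repeated)
25 duplicate windows → 40 − 25 = 15 distinct.

15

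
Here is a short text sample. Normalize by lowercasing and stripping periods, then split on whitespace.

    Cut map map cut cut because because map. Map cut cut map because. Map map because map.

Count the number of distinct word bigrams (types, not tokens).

17 tokens → 16 bigram windows in total.
Repeated bigrams (each contributes count−1 duplicates):
  because map: 3
  map map: 3
  cut cut: 2
  cut map: 2
  map because: 2
  map cut: 2
8 duplicate windows → 16 − 8 = 8 distinct.

8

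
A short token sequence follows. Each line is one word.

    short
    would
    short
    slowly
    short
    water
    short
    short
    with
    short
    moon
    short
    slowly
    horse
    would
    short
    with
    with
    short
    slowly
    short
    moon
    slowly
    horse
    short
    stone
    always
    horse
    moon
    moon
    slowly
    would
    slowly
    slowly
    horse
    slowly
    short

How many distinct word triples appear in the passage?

37 tokens → 35 trigram windows in total.
Repeated trigrams (each contributes count−1 duplicates):
  short slowly short: 2
1 duplicate windows → 35 − 1 = 34 distinct.

34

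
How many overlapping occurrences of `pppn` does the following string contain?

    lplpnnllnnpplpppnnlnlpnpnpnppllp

Sliding a length-4 window over the 32 characters (29 positions):
  position 14–17: pppn

1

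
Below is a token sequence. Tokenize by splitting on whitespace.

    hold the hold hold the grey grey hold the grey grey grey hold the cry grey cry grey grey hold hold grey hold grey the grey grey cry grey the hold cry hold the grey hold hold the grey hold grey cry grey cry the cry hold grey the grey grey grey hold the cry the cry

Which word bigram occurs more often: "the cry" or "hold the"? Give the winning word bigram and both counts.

"the cry": 4 occurrences
"hold the": 7 occurrences

"hold the" (7 vs 4)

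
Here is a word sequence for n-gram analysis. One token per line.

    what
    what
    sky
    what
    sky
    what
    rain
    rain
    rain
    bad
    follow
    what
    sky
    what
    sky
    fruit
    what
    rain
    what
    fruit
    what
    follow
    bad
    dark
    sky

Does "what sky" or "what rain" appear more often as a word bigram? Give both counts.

"what sky": 4 occurrences
"what rain": 2 occurrences

"what sky" (4 vs 2)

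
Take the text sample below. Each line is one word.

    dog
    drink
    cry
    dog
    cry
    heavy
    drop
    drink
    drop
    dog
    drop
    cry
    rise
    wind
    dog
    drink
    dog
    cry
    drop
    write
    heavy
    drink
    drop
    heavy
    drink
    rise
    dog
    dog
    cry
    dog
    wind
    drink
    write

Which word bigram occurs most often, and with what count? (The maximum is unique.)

Bigram frequencies (highest first):
  dog cry: 3
  dog drink: 2
  cry dog: 2
  drink drop: 2
  heavy drink: 2
  drink cry: 1
  … (20 more, each ≤ 1)

"dog cry", 3 times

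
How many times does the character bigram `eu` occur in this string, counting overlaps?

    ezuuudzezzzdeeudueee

1

Sliding a length-2 window over the 20 characters (19 positions):
  position 14–15: eu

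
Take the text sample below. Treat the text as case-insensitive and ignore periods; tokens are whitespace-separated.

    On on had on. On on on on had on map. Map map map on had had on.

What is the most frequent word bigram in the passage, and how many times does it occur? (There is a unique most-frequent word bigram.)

"on on", 5 times

Bigram frequencies (highest first):
  on on: 5
  on had: 3
  had on: 3
  map map: 3
  on map: 1
  map on: 1
  … (1 more, each ≤ 1)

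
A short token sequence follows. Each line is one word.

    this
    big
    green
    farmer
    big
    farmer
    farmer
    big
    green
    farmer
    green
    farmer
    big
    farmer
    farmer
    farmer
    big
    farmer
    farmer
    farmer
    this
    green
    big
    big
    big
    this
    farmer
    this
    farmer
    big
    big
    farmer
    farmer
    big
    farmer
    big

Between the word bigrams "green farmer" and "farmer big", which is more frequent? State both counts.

"farmer big" (7 vs 3)

"green farmer": 3 occurrences
"farmer big": 7 occurrences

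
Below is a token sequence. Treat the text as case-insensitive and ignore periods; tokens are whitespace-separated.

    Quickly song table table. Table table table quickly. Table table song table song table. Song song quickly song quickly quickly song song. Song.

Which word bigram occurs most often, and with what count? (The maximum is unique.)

Bigram frequencies (highest first):
  table table: 5
  quickly song: 3
  song table: 3
  table song: 3
  song song: 3
  song quickly: 2
  … (3 more, each ≤ 1)

"table table", 5 times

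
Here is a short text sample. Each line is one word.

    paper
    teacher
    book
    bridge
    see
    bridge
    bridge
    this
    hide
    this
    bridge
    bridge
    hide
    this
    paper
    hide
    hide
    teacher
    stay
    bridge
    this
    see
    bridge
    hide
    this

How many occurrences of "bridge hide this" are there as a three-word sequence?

2

Scanning the 23 overlapping trigram windows for "bridge hide this":
  position 12–14: bridge hide this
  position 23–25: bridge hide this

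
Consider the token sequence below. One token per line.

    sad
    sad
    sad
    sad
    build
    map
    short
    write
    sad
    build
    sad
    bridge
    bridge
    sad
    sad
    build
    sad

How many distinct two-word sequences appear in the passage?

17 tokens → 16 bigram windows in total.
Repeated bigrams (each contributes count−1 duplicates):
  sad sad: 4
  sad build: 3
  build sad: 2
6 duplicate windows → 16 − 6 = 10 distinct.

10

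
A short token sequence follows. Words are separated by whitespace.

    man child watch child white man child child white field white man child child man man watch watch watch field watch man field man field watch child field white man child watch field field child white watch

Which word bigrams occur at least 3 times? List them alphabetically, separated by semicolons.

child white; man child; white man

Bigram counts meeting the condition (at least 3 times):
  child white: 3
  man child: 4
  white man: 3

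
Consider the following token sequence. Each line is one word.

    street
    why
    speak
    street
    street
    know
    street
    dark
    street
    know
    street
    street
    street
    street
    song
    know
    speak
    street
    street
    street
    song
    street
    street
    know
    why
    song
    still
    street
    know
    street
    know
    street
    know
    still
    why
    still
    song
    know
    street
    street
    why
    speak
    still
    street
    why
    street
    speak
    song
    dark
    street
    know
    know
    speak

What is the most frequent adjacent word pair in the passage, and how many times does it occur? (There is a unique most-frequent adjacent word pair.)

"street street", 8 times

Bigram frequencies (highest first):
  street street: 8
  street know: 7
  know street: 5
  street why: 3
  why speak: 2
  speak street: 2
  … (20 more, each ≤ 2)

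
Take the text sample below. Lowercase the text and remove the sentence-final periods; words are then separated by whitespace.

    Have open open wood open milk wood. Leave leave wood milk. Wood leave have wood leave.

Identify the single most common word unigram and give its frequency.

Unigram frequencies (highest first):
  wood: 5
  leave: 4
  open: 3
  have: 2
  milk: 2

"wood", 5 times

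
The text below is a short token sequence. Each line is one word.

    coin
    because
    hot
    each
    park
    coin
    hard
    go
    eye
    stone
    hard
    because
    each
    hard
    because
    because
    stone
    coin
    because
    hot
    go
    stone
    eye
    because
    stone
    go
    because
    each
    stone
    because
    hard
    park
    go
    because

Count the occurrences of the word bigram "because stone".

2

Scanning the 33 overlapping bigram windows for "because stone":
  position 16–17: because stone
  position 24–25: because stone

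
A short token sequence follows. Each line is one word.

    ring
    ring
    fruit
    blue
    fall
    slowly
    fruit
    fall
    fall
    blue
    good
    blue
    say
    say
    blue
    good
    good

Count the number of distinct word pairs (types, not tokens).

17 tokens → 16 bigram windows in total.
Repeated bigrams (each contributes count−1 duplicates):
  blue good: 2
1 duplicate windows → 16 − 1 = 15 distinct.

15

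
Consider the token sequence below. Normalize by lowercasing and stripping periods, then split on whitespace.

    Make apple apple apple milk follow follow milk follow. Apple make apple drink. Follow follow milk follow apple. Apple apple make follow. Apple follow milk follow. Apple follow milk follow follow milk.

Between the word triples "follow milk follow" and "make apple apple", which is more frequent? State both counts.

"follow milk follow" (4 vs 1)

"follow milk follow": 4 occurrences
"make apple apple": 1 occurrence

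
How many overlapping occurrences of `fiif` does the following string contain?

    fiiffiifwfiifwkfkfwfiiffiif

Sliding a length-4 window over the 27 characters (24 positions):
  position 1–4: fiif
  position 5–8: fiif
  position 10–13: fiif
  position 20–23: fiif
  position 24–27: fiif

5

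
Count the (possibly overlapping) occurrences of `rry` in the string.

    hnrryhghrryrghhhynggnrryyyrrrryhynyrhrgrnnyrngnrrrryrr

5

Sliding a length-3 window over the 54 characters (52 positions):
  position 3–5: rry
  position 9–11: rry
  position 22–24: rry
  position 29–31: rry
  position 50–52: rry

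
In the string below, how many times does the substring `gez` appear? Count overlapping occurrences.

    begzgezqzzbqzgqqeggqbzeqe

Sliding a length-3 window over the 25 characters (23 positions):
  position 5–7: gez

1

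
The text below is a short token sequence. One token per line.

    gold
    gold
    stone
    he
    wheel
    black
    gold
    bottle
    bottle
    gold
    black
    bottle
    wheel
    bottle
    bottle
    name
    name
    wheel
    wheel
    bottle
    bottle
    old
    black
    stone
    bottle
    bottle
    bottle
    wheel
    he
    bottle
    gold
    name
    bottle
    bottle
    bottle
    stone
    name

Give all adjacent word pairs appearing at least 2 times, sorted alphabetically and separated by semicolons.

Bigram counts meeting the condition (at least 2 times):
  bottle bottle: 7
  bottle gold: 2
  bottle wheel: 2
  wheel bottle: 2

bottle bottle; bottle gold; bottle wheel; wheel bottle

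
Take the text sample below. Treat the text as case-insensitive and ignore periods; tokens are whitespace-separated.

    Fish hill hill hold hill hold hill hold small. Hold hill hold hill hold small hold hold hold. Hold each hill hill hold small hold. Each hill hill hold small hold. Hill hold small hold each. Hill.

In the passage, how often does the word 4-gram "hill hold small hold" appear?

5

Scanning the 34 overlapping 4-gram windows for "hill hold small hold":
  position 7–10: hill hold small hold
  position 13–16: hill hold small hold
  position 22–25: hill hold small hold
  position 28–31: hill hold small hold
  position 32–35: hill hold small hold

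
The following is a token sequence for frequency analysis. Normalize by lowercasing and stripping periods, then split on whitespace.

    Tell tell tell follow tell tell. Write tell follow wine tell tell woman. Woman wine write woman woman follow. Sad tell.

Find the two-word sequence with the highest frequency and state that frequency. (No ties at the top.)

Bigram frequencies (highest first):
  tell tell: 4
  tell follow: 2
  woman woman: 2
  follow tell: 1
  tell write: 1
  write tell: 1
  … (9 more, each ≤ 1)

"tell tell", 4 times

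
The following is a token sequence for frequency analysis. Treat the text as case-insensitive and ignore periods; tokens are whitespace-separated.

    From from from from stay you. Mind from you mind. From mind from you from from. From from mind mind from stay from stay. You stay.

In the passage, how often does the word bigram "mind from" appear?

Scanning the 25 overlapping bigram windows for "mind from":
  position 7–8: mind from
  position 10–11: mind from
  position 12–13: mind from
  position 20–21: mind from

4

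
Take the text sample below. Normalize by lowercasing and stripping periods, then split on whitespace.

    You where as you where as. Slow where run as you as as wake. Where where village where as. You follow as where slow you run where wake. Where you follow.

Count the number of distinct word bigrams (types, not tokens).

23

31 tokens → 30 bigram windows in total.
Repeated bigrams (each contributes count−1 duplicates):
  as you: 3
  where as: 3
  wake where: 2
  you follow: 2
  you where: 2
7 duplicate windows → 30 − 7 = 23 distinct.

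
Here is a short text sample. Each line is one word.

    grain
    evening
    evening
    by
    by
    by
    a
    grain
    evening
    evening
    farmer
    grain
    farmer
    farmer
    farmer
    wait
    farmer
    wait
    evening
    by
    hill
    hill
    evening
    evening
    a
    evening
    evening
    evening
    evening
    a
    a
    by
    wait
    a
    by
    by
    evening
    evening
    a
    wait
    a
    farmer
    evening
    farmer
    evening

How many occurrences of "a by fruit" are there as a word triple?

0

Scanning the 43 overlapping trigram windows for "a by fruit":
  (none found)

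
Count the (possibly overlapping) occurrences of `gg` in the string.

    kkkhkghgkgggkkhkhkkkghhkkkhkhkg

2

Sliding a length-2 window over the 31 characters (30 positions):
  position 10–11: gg
  position 11–12: gg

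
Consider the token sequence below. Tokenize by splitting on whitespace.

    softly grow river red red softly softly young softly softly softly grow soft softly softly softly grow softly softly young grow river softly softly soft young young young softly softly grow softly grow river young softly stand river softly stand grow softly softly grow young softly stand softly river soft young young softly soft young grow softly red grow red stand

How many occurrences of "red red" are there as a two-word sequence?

Scanning the 60 overlapping bigram windows for "red red":
  position 4–5: red red

1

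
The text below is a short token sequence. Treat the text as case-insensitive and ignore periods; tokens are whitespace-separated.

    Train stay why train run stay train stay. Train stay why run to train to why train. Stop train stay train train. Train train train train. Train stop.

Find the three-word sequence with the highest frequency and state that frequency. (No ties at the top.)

"train train train", 5 times

Trigram frequencies (highest first):
  train train train: 5
  train stay why: 2
  stay train stay: 2
  train stay train: 2
  stay why train: 1
  why train run: 1
  … (13 more, each ≤ 1)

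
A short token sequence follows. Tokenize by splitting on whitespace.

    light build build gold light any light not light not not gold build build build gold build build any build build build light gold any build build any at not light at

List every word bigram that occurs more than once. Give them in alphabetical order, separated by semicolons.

Bigram counts meeting the condition (more than once):
  any build: 2
  build any: 2
  build build: 7
  build gold: 2
  gold build: 2
  light not: 2
  not light: 2

any build; build any; build build; build gold; gold build; light not; not light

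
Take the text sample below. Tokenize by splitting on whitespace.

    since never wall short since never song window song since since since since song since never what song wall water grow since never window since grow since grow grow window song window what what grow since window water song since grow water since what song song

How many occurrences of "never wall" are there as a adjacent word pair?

1

Scanning the 45 overlapping bigram windows for "never wall":
  position 2–3: never wall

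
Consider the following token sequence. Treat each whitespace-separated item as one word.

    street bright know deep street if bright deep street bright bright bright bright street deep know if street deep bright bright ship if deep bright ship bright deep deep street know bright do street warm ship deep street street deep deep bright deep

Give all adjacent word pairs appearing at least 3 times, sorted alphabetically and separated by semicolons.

Bigram counts meeting the condition (at least 3 times):
  bright bright: 4
  bright deep: 3
  deep bright: 3
  deep street: 4
  street deep: 3

bright bright; bright deep; deep bright; deep street; street deep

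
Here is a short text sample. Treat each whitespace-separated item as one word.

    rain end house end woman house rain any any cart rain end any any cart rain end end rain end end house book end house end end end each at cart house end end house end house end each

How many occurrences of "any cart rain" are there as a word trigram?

2

Scanning the 37 overlapping trigram windows for "any cart rain":
  position 9–11: any cart rain
  position 14–16: any cart rain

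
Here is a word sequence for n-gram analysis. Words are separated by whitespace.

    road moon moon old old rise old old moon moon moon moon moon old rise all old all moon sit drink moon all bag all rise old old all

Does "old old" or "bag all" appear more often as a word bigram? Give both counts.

"old old": 3 occurrences
"bag all": 1 occurrence

"old old" (3 vs 1)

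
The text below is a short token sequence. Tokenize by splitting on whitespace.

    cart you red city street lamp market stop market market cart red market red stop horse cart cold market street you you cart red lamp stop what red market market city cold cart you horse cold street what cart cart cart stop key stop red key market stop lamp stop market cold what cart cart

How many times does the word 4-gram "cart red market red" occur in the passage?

Scanning the 52 overlapping 4-gram windows for "cart red market red":
  position 11–14: cart red market red

1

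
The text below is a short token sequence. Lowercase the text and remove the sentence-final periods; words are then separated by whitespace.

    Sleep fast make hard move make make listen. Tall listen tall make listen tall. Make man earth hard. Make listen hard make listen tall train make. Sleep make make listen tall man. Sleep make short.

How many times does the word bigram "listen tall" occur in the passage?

5

Scanning the 34 overlapping bigram windows for "listen tall":
  position 8–9: listen tall
  position 10–11: listen tall
  position 13–14: listen tall
  position 23–24: listen tall
  position 30–31: listen tall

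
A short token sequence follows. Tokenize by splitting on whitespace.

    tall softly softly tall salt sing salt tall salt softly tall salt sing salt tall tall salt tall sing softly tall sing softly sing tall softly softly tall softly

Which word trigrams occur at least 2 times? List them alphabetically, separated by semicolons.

salt sing salt; sing salt tall; softly softly tall; softly tall salt; tall salt sing; tall sing softly; tall softly softly

Trigram counts meeting the condition (at least 2 times):
  salt sing salt: 2
  sing salt tall: 2
  softly softly tall: 2
  softly tall salt: 2
  tall salt sing: 2
  tall sing softly: 2
  tall softly softly: 2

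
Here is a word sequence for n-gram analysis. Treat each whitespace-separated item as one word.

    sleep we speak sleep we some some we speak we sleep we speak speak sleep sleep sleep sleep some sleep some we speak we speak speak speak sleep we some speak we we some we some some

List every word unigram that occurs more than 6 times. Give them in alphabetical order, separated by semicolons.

sleep; some; speak; we

Unigram counts meeting the condition (more than 6 times):
  sleep: 9
  some: 8
  speak: 9
  we: 11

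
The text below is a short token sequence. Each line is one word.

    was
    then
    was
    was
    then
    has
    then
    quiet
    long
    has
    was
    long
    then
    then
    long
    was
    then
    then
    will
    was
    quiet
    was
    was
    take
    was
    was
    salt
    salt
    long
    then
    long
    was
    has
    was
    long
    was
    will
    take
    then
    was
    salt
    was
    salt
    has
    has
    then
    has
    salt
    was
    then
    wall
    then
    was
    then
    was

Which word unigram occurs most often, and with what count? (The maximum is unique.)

"was", 18 times

Unigram frequencies (highest first):
  was: 18
  then: 13
  has: 6
  long: 6
  salt: 5
  quiet: 2
  … (3 more, each ≤ 2)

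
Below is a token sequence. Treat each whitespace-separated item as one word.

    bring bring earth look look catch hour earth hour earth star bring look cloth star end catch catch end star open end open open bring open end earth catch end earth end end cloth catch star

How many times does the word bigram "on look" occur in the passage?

0

Scanning the 35 overlapping bigram windows for "on look":
  (none found)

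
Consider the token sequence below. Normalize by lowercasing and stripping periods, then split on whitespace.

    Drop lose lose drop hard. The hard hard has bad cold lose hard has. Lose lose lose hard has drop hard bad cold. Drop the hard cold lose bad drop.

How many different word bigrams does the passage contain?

30 tokens → 29 bigram windows in total.
Repeated bigrams (each contributes count−1 duplicates):
  hard has: 3
  lose lose: 3
  bad cold: 2
  cold lose: 2
  drop hard: 2
  lose hard: 2
  the hard: 2
9 duplicate windows → 29 − 9 = 20 distinct.

20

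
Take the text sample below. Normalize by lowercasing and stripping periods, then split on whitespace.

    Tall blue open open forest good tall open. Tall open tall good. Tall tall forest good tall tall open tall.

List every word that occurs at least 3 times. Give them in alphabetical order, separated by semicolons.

Unigram counts meeting the condition (at least 3 times):
  good: 3
  open: 5
  tall: 9

good; open; tall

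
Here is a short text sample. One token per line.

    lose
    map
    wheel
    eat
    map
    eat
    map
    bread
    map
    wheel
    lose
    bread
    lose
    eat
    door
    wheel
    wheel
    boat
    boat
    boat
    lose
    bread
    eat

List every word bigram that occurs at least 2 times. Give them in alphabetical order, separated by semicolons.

Bigram counts meeting the condition (at least 2 times):
  boat boat: 2
  eat map: 2
  lose bread: 2
  map wheel: 2

boat boat; eat map; lose bread; map wheel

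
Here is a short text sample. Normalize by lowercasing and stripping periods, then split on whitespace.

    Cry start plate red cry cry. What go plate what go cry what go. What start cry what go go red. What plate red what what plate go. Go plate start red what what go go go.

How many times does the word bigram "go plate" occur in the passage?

Scanning the 36 overlapping bigram windows for "go plate":
  position 8–9: go plate
  position 29–30: go plate

2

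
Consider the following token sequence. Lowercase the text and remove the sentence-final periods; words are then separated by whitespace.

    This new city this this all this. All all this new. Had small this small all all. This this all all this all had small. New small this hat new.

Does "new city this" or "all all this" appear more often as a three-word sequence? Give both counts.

"new city this": 1 occurrence
"all all this": 3 occurrences

"all all this" (3 vs 1)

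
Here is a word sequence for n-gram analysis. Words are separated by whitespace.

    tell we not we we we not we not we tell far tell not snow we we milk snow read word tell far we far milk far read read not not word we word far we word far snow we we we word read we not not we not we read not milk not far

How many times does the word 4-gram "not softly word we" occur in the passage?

0

Scanning the 52 overlapping 4-gram windows for "not softly word we":
  (none found)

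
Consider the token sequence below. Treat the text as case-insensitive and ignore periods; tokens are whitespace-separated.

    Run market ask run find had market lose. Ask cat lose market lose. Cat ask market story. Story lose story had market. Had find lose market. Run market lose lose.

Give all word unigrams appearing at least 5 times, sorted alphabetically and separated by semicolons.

lose; market

Unigram counts meeting the condition (at least 5 times):
  lose: 7
  market: 7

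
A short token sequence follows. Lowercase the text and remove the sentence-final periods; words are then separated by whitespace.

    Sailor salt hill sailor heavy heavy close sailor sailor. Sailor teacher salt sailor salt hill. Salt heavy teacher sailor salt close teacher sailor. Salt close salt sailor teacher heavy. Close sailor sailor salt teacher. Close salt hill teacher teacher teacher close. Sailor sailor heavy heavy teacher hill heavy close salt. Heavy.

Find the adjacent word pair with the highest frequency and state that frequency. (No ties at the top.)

"sailor salt", 5 times

Bigram frequencies (highest first):
  sailor salt: 5
  sailor sailor: 4
  salt hill: 3
  heavy close: 3
  close sailor: 3
  close salt: 3
  … (19 more, each ≤ 2)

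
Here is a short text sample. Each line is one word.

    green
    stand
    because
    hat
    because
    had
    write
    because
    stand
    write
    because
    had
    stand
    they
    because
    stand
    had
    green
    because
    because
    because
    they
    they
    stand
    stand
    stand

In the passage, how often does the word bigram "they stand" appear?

Scanning the 25 overlapping bigram windows for "they stand":
  position 23–24: they stand

1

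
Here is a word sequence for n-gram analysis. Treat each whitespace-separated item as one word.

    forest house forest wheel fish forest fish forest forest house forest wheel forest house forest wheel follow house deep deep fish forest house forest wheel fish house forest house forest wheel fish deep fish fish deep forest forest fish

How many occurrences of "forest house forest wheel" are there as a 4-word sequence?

5

Scanning the 36 overlapping 4-gram windows for "forest house forest wheel":
  position 1–4: forest house forest wheel
  position 9–12: forest house forest wheel
  position 13–16: forest house forest wheel
  position 22–25: forest house forest wheel
  position 28–31: forest house forest wheel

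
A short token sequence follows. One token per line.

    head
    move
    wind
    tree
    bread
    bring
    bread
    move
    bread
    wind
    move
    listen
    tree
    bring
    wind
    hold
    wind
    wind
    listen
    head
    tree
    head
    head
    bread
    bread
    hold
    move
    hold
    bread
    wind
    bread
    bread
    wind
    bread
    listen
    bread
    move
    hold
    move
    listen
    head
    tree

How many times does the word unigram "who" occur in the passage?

Scanning the 42 tokens for "who":
  (none found)

0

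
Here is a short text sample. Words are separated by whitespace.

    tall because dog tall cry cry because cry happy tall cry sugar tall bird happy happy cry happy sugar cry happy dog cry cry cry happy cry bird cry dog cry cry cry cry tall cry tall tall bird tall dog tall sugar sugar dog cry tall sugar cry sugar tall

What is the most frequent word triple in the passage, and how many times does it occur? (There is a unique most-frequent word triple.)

Trigram frequencies (highest first):
  cry cry cry: 3
  cry sugar tall: 2
  dog cry cry: 2
  tall because dog: 1
  because dog tall: 1
  dog tall cry: 1
  … (39 more, each ≤ 1)

"cry cry cry", 3 times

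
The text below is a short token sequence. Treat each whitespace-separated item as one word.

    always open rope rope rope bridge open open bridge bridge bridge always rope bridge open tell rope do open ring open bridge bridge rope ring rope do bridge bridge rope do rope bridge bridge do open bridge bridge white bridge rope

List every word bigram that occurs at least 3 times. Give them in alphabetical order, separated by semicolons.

bridge bridge; bridge rope; open bridge; rope bridge; rope do

Bigram counts meeting the condition (at least 3 times):
  bridge bridge: 6
  bridge rope: 3
  open bridge: 3
  rope bridge: 3
  rope do: 3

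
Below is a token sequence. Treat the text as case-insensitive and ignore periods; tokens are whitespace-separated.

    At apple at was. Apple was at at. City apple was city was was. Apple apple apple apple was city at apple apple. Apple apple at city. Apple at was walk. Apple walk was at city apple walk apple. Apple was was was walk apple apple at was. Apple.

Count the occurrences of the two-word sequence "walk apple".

3

Scanning the 48 overlapping bigram windows for "walk apple":
  position 31–32: walk apple
  position 38–39: walk apple
  position 44–45: walk apple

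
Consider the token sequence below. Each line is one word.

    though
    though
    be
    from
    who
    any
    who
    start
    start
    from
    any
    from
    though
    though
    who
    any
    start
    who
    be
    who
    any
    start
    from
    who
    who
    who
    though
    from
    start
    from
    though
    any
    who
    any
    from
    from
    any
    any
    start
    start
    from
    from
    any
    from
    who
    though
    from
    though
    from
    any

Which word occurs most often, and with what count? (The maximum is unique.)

Unigram frequencies (highest first):
  from: 13
  who: 10
  any: 10
  though: 8
  start: 7
  be: 2

"from", 13 times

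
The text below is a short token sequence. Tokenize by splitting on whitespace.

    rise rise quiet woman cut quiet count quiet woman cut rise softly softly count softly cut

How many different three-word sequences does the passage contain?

13

16 tokens → 14 trigram windows in total.
Repeated trigrams (each contributes count−1 duplicates):
  quiet woman cut: 2
1 duplicate windows → 14 − 1 = 13 distinct.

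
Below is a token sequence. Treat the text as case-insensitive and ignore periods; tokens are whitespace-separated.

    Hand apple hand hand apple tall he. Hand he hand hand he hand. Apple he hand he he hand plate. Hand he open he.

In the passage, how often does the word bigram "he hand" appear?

5

Scanning the 23 overlapping bigram windows for "he hand":
  position 7–8: he hand
  position 9–10: he hand
  position 12–13: he hand
  position 15–16: he hand
  position 18–19: he hand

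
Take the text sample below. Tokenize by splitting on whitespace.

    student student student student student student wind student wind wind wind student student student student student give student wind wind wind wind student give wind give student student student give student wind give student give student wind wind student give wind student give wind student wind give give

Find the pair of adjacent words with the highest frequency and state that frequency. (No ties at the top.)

"student student", 11 times

Bigram frequencies (highest first):
  student student: 11
  student wind: 6
  wind student: 6
  wind wind: 6
  student give: 6
  give student: 5
  … (3 more, each ≤ 3)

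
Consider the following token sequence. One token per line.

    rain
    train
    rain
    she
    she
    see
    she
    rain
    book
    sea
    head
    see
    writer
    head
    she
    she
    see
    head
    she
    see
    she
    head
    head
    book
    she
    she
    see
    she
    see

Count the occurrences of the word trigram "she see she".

Scanning the 27 overlapping trigram windows for "she see she":
  position 5–7: she see she
  position 19–21: she see she
  position 26–28: she see she

3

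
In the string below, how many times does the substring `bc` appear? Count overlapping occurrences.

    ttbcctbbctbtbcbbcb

Sliding a length-2 window over the 18 characters (17 positions):
  position 3–4: bc
  position 8–9: bc
  position 13–14: bc
  position 16–17: bc

4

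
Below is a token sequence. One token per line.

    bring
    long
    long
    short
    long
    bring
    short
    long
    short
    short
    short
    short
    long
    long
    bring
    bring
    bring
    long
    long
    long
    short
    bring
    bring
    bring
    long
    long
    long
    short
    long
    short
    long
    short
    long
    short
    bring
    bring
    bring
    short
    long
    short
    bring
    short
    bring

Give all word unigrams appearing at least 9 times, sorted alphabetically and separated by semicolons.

Unigram counts meeting the condition (at least 9 times):
  bring: 13
  long: 16
  short: 14

bring; long; short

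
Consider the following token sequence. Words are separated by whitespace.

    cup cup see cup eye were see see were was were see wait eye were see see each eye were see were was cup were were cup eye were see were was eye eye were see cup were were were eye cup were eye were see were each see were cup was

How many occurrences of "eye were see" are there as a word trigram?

6

Scanning the 50 overlapping trigram windows for "eye were see":
  position 5–7: eye were see
  position 14–16: eye were see
  position 19–21: eye were see
  position 28–30: eye were see
  position 34–36: eye were see
  position 44–46: eye were see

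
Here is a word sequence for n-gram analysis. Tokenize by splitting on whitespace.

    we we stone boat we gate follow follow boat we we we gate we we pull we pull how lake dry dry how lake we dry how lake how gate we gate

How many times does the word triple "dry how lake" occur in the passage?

Scanning the 30 overlapping trigram windows for "dry how lake":
  position 22–24: dry how lake
  position 26–28: dry how lake

2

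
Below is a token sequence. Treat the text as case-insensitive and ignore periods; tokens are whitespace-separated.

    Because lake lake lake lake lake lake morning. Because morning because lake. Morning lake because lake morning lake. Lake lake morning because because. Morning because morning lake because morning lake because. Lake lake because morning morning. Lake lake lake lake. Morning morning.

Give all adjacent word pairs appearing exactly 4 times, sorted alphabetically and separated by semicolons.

Bigram counts meeting the condition (exactly 4 times):
  because lake: 4
  lake because: 4
  morning because: 4

because lake; lake because; morning because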